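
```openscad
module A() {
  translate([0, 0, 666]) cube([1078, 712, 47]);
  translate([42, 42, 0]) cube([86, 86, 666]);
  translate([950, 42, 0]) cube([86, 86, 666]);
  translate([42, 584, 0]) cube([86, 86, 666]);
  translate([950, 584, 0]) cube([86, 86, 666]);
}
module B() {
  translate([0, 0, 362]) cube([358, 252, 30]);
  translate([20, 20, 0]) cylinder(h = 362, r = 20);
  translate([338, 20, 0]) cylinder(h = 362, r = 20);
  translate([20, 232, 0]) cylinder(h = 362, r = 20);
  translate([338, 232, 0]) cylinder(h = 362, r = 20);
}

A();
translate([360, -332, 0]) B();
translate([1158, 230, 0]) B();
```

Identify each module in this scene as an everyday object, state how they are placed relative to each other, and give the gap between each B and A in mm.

Each stool's nearest face is 80 mm from the table's bounding box.

A is a table. B is a stool. Two stools sit around the table at the −y, +x sides. The gap between each stool and the table is 80 mm.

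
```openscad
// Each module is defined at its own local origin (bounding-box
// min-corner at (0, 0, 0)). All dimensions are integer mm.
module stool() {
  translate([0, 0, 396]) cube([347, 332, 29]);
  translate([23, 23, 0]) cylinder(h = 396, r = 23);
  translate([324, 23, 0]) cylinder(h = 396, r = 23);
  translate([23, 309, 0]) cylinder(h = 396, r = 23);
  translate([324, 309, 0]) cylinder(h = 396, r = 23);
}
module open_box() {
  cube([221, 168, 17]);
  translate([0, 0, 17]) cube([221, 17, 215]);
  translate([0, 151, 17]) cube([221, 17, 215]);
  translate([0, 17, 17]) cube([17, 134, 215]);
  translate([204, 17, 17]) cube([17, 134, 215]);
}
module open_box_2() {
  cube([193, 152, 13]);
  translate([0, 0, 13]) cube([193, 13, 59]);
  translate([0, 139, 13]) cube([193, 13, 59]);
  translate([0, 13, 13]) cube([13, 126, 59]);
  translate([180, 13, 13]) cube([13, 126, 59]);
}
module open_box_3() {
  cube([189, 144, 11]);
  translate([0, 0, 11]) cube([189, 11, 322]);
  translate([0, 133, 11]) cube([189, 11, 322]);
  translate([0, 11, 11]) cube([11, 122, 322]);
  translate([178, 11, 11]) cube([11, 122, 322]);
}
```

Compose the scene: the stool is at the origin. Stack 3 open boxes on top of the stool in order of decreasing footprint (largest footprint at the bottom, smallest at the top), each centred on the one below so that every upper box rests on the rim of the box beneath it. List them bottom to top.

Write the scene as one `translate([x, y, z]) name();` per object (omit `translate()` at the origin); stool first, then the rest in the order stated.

stool();
translate([63, 82, 425]) open_box();
translate([77, 90, 657]) open_box_2();
translate([79, 94, 729]) open_box_3();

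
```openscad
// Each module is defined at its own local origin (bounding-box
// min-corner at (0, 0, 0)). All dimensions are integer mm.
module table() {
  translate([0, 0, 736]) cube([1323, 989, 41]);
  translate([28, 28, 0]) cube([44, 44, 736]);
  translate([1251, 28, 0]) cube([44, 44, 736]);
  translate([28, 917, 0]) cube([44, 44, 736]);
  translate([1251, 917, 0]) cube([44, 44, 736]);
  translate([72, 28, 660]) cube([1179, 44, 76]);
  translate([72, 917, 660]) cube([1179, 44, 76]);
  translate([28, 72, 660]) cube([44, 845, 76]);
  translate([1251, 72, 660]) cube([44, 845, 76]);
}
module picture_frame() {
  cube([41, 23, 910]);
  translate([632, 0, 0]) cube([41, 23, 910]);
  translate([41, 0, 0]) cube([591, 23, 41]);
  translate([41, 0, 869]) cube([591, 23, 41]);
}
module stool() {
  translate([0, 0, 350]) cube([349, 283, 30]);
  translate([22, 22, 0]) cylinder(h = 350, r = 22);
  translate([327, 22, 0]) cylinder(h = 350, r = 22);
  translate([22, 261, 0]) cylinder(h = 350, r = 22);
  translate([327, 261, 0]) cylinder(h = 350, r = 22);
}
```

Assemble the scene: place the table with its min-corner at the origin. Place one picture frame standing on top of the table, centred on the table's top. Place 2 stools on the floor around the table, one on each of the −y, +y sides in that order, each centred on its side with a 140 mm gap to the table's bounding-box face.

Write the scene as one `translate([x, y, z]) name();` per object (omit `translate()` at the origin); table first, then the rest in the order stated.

table();
translate([325, 483, 777]) picture_frame();
translate([487, -423, 0]) stool();
translate([487, 1129, 0]) stool();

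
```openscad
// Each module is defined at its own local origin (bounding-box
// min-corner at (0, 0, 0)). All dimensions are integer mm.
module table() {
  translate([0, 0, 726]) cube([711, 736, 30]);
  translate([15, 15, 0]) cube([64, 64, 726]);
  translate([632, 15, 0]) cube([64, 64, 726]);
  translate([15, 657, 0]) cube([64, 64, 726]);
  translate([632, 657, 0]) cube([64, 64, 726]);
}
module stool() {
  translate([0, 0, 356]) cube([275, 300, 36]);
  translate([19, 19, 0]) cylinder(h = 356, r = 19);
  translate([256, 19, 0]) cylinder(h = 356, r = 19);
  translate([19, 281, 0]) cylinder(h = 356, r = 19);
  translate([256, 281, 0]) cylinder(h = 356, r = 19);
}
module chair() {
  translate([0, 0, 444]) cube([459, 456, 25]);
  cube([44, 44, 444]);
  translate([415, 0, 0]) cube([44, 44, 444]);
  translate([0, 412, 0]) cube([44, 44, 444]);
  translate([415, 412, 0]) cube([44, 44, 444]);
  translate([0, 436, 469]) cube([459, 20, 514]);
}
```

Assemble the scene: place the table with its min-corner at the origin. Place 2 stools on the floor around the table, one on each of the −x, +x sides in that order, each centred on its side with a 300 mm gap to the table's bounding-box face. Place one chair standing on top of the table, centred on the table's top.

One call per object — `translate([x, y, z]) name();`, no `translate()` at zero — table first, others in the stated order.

table();
translate([-575, 218, 0]) stool();
translate([1011, 218, 0]) stool();
translate([126, 140, 756]) chair();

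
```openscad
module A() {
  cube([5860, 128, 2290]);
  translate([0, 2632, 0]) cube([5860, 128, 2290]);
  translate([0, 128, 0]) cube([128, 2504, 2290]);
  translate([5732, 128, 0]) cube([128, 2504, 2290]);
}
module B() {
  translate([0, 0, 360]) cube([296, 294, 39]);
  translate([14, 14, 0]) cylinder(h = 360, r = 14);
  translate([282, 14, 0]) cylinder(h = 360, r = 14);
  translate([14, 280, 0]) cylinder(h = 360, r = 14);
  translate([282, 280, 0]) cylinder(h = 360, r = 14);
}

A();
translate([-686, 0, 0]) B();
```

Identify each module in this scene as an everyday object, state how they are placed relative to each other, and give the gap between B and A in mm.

The stool's nearest face is 390 mm from the house frame's −x face.

A is a house frame. B is a stool. The stool is on the floor beside the house frame on its −x side. The gap between the stool and the house frame is 390 mm.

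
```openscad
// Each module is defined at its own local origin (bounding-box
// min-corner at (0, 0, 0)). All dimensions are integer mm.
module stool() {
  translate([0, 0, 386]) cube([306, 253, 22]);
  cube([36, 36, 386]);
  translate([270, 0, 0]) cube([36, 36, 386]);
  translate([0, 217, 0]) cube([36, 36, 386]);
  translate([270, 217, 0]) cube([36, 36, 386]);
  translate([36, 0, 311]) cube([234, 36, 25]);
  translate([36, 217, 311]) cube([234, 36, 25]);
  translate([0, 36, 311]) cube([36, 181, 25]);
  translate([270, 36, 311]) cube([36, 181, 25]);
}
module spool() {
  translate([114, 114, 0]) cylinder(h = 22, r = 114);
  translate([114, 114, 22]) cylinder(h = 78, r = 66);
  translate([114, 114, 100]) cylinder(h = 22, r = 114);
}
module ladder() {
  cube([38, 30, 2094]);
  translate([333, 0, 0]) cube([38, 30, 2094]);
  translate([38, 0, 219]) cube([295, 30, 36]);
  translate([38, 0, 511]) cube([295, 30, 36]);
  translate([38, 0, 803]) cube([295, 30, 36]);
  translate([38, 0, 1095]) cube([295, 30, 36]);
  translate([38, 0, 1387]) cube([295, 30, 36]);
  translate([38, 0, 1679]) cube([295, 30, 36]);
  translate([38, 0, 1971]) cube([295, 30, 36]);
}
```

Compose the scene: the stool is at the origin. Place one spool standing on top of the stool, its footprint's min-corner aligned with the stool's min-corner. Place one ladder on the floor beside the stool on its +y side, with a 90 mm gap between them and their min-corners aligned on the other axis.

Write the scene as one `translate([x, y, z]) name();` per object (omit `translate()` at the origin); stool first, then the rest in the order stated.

stool();
translate([0, 0, 408]) spool();
translate([0, 343, 0]) ladder();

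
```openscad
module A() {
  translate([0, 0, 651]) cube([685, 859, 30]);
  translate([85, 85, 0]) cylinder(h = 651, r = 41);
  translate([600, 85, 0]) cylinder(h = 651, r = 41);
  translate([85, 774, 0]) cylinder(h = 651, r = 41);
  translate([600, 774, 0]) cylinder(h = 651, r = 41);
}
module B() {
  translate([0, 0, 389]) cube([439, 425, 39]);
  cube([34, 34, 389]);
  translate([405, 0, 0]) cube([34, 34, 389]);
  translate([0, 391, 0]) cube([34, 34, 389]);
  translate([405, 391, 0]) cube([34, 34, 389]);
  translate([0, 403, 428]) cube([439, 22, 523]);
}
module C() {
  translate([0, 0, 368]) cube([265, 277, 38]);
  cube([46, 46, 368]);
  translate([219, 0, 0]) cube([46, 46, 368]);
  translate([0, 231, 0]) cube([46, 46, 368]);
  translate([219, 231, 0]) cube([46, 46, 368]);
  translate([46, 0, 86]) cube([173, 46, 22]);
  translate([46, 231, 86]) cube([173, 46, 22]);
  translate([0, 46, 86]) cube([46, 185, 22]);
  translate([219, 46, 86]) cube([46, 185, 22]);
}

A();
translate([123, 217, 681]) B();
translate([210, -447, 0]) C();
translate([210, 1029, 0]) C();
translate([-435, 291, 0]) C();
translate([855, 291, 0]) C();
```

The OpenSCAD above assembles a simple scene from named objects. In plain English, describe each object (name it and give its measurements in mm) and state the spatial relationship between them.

A is a table with a 685×859 mm rectangular top, 30 mm thick, top surface at z = 681 mm, supported by four round legs of 82 mm diameter, each leg's bounding box inset 44 mm from the nearest pair of top edges, running from the floor.

B is a chair: 439×425 mm seat, 39 mm thick, top at z = 428 mm, on four 34 mm square corner legs flush with the seat edges. A 22 mm thick backrest slab spans the full seat width, extending 523 mm above the seat top, its back face flush with the seat's +y edge.

C is a four-legged stool. The seat is 265×277 mm, 38 mm thick, top at z = 406 mm. It stands on four square legs, each 46×46 mm in cross-section, from z = 0 to the seat underside, each flush with a corner of the seat. Four stretchers, 46 mm wide and 22 mm tall, connect adjacent legs with their undersides at z = 86 mm, each running between the inner faces of the legs it joins and aligned with the legs' outer faces on the other axis.

The chair is on top of the table, centred. Four stools sit around the table at the −y, +y, −x, +x sides.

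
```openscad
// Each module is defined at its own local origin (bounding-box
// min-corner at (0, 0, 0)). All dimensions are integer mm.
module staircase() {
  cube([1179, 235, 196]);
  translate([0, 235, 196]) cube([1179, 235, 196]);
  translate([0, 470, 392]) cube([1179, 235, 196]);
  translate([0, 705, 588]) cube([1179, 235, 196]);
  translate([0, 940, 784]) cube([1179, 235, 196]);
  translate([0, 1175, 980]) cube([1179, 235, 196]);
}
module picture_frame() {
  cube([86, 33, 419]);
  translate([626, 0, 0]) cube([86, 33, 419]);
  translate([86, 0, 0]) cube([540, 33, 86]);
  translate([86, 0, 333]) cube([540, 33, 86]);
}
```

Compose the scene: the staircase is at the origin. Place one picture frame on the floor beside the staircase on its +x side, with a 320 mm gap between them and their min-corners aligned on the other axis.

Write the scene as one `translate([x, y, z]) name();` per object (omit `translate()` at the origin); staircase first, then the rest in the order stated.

staircase();
translate([1499, 0, 0]) picture_frame();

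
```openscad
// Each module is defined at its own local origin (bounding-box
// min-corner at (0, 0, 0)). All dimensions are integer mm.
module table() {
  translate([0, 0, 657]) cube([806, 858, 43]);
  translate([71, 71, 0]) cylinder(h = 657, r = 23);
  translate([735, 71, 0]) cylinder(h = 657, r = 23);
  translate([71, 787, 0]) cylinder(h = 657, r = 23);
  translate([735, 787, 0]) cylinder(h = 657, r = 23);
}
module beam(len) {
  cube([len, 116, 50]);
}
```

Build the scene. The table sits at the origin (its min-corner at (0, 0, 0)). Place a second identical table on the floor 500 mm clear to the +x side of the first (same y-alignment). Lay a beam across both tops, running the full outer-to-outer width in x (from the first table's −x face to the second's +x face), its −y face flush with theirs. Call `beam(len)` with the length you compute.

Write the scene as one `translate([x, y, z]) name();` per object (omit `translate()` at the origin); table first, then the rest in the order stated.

table();
translate([1306, 0, 0]) table();
translate([0, 0, 700]) beam(2112);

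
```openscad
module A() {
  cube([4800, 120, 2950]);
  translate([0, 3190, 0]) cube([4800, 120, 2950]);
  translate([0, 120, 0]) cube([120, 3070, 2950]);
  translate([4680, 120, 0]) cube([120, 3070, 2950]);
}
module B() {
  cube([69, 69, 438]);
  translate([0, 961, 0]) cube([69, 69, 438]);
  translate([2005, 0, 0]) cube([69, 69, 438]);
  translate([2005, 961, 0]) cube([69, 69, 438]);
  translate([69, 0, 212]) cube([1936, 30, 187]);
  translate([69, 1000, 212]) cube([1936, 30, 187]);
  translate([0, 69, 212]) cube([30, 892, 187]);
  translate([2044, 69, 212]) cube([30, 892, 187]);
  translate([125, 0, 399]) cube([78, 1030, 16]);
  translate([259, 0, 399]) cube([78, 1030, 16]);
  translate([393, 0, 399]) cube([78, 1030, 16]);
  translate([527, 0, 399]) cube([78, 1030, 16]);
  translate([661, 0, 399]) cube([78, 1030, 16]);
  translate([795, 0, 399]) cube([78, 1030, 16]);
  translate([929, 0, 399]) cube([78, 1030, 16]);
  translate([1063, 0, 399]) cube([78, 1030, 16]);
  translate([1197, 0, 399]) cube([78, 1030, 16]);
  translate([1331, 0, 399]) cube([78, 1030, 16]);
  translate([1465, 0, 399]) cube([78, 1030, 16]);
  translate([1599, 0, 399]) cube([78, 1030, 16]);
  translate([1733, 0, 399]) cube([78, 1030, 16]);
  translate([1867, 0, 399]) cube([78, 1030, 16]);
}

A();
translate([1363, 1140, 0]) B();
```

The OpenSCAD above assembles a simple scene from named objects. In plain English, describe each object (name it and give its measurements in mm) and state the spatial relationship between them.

A is a box-shaped house frame (walls only): outside footprint 4800×3310 mm, wall height 2950 mm, wall thickness 120 mm. The two y-facing walls run the full x-width; the two x-facing walls fit between the inner faces of the y-facing walls.

B is a bed frame 2074 mm long (x) by 1030 mm wide (y). Four 69×69 mm corner posts, 438 mm tall, at the corners of the footprint. Four rails of 30 mm thickness and 187 mm height run between adjacent posts with their undersides at z = 212 mm, their outer faces flush with the outside of the frame (the two x-running rails run between the posts' inner faces; the two y-running rails run between the posts' inner faces). 14 slats, each 78 mm wide (x) and 16 mm thick, lie across the top of the two x-running rails, running the full 1030 mm width of the frame in y; the slats are evenly spaced along x between the inner faces of the end posts with equal gaps (rounded down to the nearest mm) at the −x end and between each pair — any rounding remainder accumulates at the +x end.

The bed frame sits inside the house frame, centred.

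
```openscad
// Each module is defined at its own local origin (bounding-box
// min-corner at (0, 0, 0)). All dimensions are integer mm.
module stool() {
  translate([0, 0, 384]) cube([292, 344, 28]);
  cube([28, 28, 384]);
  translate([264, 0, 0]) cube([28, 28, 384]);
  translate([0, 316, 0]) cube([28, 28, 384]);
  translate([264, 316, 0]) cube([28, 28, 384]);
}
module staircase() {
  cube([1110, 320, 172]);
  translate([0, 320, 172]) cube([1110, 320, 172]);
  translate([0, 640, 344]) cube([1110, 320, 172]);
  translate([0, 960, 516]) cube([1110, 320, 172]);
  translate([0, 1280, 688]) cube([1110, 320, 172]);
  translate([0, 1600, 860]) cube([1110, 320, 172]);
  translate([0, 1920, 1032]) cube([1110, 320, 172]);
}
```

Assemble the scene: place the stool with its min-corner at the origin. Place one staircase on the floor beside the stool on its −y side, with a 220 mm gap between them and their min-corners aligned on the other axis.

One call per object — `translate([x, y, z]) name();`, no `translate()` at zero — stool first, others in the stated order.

stool();
translate([0, -2460, 0]) staircase();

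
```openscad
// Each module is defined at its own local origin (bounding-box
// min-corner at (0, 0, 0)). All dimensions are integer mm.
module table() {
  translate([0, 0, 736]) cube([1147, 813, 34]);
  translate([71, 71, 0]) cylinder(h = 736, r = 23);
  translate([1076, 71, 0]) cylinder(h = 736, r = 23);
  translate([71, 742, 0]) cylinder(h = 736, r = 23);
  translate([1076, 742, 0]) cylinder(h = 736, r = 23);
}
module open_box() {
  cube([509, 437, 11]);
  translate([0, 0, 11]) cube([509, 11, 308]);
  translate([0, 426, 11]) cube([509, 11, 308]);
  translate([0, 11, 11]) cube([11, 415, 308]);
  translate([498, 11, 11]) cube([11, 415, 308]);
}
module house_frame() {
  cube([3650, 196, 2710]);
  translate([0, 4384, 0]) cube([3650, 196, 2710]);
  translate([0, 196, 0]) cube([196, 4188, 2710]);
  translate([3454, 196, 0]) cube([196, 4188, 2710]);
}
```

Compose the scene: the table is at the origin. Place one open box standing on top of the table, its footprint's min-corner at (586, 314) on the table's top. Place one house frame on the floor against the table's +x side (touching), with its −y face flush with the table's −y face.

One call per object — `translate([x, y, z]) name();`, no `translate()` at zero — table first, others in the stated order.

table();
translate([586, 314, 770]) open_box();
translate([1147, 0, 0]) house_frame();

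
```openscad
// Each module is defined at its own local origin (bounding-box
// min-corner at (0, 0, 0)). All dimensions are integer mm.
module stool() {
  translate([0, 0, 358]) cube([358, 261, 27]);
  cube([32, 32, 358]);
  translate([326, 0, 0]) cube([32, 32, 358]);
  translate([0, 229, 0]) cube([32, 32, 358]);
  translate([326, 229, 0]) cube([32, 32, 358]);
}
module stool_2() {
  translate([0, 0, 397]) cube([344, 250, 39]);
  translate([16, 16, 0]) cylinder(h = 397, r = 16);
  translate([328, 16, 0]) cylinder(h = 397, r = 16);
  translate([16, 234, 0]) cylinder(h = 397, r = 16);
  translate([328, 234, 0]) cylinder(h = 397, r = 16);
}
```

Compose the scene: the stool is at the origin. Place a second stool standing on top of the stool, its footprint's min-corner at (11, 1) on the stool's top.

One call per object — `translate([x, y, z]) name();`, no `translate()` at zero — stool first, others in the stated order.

stool();
translate([11, 1, 385]) stool_2();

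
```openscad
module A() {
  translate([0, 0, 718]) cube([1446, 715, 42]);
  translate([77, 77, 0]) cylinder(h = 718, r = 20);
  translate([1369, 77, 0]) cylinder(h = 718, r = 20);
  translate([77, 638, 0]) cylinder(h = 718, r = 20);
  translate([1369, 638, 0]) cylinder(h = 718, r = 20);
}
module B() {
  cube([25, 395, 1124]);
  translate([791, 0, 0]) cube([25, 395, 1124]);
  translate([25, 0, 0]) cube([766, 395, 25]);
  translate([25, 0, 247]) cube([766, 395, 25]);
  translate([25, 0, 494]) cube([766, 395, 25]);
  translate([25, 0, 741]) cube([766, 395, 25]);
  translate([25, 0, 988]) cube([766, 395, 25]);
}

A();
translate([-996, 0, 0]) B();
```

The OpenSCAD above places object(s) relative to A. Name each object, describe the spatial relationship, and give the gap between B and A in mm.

The bookshelf's nearest face is 180 mm from the table's −x face.

A is a table. B is a bookshelf. The bookshelf is on the floor beside the table on its −x side. The gap between the bookshelf and the table is 180 mm.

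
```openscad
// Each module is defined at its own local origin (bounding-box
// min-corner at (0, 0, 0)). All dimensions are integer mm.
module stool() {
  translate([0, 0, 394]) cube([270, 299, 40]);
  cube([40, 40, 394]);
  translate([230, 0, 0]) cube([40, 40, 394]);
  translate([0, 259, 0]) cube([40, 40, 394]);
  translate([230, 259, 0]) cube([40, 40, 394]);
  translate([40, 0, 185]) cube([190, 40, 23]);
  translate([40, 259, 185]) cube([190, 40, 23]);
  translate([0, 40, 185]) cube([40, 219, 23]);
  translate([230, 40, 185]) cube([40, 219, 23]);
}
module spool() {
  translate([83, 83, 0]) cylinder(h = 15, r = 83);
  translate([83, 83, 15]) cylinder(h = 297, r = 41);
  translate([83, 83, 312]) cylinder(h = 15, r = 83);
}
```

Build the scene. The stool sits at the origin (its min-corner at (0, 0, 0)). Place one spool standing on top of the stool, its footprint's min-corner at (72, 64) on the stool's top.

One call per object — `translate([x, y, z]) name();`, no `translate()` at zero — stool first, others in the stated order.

stool();
translate([72, 64, 434]) spool();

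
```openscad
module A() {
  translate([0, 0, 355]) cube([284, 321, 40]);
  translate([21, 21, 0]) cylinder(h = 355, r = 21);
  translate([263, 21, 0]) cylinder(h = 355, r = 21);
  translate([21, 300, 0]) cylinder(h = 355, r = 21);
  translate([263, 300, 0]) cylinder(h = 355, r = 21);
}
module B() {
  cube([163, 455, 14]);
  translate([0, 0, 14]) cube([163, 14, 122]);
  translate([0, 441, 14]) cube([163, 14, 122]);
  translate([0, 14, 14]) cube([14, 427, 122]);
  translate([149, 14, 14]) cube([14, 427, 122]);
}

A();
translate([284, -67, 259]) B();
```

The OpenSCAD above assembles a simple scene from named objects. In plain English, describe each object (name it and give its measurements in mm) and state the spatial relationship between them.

A is a four-legged stool. The seat is a 284×321×40 mm slab whose top surface is at z = 395 mm; four round legs, each 42 mm in diameter, run from the floor (z = 0) to the underside of the seat, each leg's axis is inset half a diameter from the nearest pair of seat edges (so the leg's bounding box is flush with the corner).

B is an open storage box with external size 163×455×136 mm and wall thickness 14 mm (the base is also 14 mm thick). The base covers the whole footprint; the four walls stand on the base, with the y-facing walls full-width and the x-facing walls fitting between their inner faces.

The open box is beside the stool with their tops flush at z = 395.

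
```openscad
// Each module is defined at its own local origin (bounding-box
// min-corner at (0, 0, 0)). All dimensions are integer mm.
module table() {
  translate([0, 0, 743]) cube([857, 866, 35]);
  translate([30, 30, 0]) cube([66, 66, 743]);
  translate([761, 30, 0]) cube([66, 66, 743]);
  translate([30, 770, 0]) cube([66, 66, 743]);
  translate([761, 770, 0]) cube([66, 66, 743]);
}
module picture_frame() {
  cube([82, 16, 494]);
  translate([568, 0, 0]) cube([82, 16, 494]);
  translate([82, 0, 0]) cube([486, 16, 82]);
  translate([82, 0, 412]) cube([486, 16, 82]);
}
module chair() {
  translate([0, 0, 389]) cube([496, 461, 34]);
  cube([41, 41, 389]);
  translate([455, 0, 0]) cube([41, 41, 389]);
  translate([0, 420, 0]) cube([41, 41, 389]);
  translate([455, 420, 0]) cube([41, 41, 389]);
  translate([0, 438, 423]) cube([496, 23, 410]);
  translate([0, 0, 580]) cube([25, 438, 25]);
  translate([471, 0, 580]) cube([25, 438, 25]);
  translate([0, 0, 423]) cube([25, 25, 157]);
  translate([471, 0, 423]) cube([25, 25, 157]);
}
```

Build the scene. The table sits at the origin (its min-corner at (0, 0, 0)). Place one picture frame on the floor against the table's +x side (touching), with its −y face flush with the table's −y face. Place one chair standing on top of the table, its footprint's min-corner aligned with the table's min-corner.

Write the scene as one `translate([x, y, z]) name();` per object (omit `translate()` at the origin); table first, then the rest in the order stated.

table();
translate([857, 0, 0]) picture_frame();
translate([0, 0, 778]) chair();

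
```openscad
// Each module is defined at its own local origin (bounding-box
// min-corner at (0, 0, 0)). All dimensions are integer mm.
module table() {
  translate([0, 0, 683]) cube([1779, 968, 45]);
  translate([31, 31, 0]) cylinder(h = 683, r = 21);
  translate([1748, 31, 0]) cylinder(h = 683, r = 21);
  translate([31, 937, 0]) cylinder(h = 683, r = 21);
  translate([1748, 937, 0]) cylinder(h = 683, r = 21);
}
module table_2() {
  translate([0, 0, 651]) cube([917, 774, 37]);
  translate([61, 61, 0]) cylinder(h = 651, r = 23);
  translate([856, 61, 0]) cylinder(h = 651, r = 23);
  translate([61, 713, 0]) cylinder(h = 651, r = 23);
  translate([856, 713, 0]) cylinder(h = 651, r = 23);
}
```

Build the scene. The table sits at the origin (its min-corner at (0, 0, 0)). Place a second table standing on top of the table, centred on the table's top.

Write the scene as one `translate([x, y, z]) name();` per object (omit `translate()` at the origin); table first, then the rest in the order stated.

table();
translate([431, 97, 728]) table_2();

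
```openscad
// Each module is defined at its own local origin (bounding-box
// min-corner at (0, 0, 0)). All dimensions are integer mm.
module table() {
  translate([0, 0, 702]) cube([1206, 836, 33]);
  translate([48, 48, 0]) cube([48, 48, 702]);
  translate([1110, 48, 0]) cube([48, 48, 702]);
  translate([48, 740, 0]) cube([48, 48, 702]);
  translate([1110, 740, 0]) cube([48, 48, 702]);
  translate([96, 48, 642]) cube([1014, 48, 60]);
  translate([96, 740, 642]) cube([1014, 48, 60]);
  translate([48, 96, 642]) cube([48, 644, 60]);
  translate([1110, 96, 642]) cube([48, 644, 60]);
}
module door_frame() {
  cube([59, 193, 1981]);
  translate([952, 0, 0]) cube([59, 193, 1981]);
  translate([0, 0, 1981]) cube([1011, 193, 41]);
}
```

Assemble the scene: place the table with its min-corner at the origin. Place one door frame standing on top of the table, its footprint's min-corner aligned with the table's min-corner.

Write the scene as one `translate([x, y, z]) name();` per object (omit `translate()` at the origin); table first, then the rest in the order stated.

table();
translate([0, 0, 735]) door_frame();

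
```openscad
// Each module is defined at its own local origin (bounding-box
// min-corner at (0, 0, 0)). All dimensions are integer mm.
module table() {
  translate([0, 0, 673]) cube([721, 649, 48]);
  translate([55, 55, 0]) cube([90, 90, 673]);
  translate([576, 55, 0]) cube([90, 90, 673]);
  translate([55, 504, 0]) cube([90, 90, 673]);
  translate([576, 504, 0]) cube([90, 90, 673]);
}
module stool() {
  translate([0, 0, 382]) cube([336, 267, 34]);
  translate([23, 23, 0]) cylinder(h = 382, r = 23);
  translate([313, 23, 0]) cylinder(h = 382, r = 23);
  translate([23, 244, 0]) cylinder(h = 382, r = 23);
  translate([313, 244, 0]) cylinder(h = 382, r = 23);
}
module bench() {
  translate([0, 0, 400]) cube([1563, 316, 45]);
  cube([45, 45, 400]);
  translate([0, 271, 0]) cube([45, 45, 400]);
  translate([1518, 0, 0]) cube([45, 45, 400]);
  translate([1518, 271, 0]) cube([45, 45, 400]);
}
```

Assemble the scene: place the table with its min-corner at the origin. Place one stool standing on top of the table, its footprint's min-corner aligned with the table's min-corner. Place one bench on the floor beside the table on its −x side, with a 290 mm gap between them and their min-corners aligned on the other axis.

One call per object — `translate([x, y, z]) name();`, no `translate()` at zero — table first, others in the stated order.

table();
translate([0, 0, 721]) stool();
translate([-1853, 0, 0]) bench();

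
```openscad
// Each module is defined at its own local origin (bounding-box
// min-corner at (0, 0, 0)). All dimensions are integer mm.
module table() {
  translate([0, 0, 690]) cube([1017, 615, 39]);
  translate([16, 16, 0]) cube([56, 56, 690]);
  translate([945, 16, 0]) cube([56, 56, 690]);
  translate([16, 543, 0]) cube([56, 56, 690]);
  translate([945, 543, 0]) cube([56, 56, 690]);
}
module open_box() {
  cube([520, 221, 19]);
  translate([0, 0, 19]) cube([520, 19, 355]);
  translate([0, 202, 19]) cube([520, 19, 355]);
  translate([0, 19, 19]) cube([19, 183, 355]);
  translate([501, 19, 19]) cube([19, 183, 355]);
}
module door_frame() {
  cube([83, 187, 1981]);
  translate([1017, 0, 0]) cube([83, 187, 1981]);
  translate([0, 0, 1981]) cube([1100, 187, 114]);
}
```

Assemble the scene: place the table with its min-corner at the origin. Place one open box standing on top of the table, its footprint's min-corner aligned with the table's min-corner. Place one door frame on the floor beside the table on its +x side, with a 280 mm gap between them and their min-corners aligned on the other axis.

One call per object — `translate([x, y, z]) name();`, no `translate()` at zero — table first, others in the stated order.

table();
translate([0, 0, 729]) open_box();
translate([1297, 0, 0]) door_frame();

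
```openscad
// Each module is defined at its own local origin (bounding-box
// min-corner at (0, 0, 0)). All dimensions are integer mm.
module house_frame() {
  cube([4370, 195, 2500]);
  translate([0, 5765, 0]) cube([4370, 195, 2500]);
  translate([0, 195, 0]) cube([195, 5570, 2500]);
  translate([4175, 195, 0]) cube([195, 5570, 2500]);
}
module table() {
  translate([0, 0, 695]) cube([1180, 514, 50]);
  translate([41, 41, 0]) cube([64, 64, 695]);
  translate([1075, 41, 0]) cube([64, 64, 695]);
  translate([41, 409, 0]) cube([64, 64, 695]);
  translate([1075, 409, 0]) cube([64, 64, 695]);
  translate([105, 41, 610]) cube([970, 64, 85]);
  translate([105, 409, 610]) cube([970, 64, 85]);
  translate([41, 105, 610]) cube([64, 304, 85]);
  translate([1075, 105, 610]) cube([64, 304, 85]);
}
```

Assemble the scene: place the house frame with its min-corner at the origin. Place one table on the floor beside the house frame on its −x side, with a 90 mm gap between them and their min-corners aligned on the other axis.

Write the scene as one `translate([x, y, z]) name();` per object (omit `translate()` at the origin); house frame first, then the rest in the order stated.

house_frame();
translate([-1270, 0, 0]) table();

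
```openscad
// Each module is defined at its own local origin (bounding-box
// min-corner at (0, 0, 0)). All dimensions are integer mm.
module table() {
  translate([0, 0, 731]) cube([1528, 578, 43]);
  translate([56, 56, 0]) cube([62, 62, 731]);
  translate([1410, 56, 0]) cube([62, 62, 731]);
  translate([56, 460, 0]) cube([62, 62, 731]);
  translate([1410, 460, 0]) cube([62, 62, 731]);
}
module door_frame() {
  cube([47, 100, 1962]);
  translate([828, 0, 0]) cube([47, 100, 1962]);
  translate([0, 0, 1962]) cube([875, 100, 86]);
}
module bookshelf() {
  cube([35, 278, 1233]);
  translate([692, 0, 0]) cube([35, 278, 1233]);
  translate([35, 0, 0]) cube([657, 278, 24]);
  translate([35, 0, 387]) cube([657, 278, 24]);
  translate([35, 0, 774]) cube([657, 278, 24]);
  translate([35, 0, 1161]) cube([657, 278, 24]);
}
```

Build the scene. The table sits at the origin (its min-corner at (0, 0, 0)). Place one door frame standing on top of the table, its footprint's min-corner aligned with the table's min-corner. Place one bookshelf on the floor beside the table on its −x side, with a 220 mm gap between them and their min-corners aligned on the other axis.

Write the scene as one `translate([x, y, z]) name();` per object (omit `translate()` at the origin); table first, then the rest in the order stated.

table();
translate([0, 0, 774]) door_frame();
translate([-947, 0, 0]) bookshelf();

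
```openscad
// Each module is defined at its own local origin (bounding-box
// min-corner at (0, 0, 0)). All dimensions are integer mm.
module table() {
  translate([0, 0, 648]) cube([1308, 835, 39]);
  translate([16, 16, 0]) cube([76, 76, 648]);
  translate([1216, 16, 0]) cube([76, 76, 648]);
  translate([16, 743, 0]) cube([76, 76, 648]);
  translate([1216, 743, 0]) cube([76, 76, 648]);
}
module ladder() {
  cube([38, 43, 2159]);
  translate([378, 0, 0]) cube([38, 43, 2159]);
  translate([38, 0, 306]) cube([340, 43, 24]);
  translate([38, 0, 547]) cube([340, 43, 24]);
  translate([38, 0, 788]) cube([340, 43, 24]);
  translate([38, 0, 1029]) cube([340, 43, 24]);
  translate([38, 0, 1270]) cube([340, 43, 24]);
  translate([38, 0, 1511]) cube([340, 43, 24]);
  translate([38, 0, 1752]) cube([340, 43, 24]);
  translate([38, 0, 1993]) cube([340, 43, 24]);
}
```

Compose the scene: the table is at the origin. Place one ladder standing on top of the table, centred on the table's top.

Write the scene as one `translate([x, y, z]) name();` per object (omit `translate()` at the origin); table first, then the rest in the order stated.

table();
translate([446, 396, 687]) ladder();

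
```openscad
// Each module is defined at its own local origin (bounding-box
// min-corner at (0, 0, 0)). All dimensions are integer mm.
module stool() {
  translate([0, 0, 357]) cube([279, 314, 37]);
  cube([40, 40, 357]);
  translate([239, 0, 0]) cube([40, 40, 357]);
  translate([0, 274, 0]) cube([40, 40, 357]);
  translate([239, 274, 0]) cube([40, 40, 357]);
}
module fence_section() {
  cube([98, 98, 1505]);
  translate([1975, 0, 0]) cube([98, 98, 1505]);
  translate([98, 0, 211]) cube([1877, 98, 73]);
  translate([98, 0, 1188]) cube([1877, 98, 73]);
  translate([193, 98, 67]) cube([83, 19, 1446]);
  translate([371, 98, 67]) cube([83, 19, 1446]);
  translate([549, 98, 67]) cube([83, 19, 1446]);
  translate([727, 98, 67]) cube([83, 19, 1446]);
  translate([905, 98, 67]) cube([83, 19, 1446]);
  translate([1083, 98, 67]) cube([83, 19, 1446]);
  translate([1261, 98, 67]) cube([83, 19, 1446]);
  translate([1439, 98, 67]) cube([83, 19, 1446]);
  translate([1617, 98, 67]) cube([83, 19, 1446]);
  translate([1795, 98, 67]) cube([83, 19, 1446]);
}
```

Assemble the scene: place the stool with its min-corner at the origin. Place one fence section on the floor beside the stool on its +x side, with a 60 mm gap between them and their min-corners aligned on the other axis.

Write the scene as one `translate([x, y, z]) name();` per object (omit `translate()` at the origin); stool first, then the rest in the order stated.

stool();
translate([339, 0, 0]) fence_section();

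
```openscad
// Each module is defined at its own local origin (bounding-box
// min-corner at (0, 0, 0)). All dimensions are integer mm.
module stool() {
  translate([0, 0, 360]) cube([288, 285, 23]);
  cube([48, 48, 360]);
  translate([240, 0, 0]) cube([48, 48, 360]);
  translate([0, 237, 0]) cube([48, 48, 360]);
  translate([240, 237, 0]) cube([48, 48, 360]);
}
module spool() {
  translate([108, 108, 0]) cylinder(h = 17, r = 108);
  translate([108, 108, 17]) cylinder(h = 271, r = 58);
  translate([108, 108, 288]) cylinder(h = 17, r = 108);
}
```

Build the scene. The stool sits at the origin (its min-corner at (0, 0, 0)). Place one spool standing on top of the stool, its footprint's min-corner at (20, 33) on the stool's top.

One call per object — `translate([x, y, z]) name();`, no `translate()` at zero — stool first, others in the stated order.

stool();
translate([20, 33, 383]) spool();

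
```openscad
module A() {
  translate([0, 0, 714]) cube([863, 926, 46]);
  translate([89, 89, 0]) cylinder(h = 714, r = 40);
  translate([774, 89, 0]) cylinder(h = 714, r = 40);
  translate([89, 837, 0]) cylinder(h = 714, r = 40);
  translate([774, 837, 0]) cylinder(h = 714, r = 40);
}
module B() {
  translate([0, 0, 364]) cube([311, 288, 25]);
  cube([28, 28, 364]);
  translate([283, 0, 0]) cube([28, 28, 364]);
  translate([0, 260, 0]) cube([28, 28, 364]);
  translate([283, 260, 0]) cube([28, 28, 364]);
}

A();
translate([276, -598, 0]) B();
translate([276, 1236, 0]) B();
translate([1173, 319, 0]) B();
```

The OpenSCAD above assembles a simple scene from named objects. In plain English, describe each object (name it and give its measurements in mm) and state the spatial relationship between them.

A is a rectangular dining table. The top is 863×926×46 mm with its upper surface at z = 760 mm. It stands on four round legs of 80 mm diameter, each leg's bounding box inset 49 mm from the nearest pair of top edges, running from the floor to the underside of the top.

B is a simple wooden stool: a rectangular seat 311 mm (x) by 288 mm (y), 25 mm thick, top face at z = 389 mm, on four square legs, each 28×28 mm in cross-section. The legs rest on z = 0, each flush with a corner of the seat.

Three stools sit around the table at the −y, +y, +x sides.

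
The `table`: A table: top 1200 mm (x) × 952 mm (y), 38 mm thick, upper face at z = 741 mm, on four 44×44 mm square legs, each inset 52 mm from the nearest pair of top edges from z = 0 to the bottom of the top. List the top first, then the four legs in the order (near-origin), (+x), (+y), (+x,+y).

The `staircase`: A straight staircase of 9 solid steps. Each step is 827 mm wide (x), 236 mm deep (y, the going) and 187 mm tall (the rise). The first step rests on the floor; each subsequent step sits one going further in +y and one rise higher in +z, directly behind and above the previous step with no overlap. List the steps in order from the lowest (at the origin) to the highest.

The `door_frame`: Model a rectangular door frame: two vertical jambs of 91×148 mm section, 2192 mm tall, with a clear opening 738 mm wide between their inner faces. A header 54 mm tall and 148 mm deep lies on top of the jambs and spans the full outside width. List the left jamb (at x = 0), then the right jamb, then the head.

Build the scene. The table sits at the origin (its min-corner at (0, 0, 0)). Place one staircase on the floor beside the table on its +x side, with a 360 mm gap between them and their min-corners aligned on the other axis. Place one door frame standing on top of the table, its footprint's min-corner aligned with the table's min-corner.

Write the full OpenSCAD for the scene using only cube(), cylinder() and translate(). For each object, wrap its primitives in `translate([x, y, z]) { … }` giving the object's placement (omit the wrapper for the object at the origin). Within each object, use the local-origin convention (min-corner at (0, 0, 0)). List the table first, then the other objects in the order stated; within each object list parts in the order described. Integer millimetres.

translate([0, 0, 703]) cube([1200, 952, 38]);
translate([52, 52, 0]) cube([44, 44, 703]);
translate([1104, 52, 0]) cube([44, 44, 703]);
translate([52, 856, 0]) cube([44, 44, 703]);
translate([1104, 856, 0]) cube([44, 44, 703]);
translate([1560, 0, 0]) {
  cube([827, 236, 187]);
  translate([0, 236, 187]) cube([827, 236, 187]);
  translate([0, 472, 374]) cube([827, 236, 187]);
  translate([0, 708, 561]) cube([827, 236, 187]);
  translate([0, 944, 748]) cube([827, 236, 187]);
  translate([0, 1180, 935]) cube([827, 236, 187]);
  translate([0, 1416, 1122]) cube([827, 236, 187]);
  translate([0, 1652, 1309]) cube([827, 236, 187]);
  translate([0, 1888, 1496]) cube([827, 236, 187]);
}
translate([0, 0, 741]) {
  cube([91, 148, 2192]);
  translate([829, 0, 0]) cube([91, 148, 2192]);
  translate([0, 0, 2192]) cube([920, 148, 54]);
}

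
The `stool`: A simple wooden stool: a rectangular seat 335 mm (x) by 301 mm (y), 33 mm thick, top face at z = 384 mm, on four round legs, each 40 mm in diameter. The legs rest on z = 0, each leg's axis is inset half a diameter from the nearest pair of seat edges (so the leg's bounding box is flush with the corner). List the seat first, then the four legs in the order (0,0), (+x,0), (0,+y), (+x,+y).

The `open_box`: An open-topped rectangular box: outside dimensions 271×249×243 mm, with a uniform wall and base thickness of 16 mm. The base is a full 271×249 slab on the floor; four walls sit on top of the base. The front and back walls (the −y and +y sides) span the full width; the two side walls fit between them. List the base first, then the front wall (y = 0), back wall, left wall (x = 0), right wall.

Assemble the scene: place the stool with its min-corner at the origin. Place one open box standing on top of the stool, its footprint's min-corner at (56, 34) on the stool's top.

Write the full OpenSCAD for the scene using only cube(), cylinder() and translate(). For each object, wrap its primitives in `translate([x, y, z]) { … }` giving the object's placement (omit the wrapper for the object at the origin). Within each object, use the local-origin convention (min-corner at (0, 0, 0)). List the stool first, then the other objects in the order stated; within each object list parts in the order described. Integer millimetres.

translate([0, 0, 351]) cube([335, 301, 33]);
translate([20, 20, 0]) cylinder(h = 351, r = 20);
translate([315, 20, 0]) cylinder(h = 351, r = 20);
translate([20, 281, 0]) cylinder(h = 351, r = 20);
translate([315, 281, 0]) cylinder(h = 351, r = 20);
translate([56, 34, 384]) {
  cube([271, 249, 16]);
  translate([0, 0, 16]) cube([271, 16, 227]);
  translate([0, 233, 16]) cube([271, 16, 227]);
  translate([0, 16, 16]) cube([16, 217, 227]);
  translate([255, 16, 16]) cube([16, 217, 227]);
}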